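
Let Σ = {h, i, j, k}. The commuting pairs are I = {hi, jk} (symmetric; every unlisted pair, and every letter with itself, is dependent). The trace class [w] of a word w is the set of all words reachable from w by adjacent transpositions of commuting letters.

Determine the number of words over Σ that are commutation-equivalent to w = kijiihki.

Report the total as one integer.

#0=k has no predecessor
#1=i depends on [0:k]
#2=j depends on [1:i]
#3=i depends on [2:j]
#4=i depends on [3:i]
#5=h depends on [2:j]
#6=k depends on [4:i, 5:h]
#7=i depends on [6:k]
sources: [0:k]
N(rest) = Σ N(rest − s) over sources s of rest; N(one piece) = 1:
  size 1 → [7]=1
  size 2 → [6,7]=1
  size 3 → [4,6,7]=1  [5,6,7]=1
  size 4 → [3,4,6,7]=1  [4,5,6,7]=2
  size 5 → [3,4,5,6,7]=3
  size 6 → [2,3,4,5,6,7]=3
  first=0(k) contributes 3

3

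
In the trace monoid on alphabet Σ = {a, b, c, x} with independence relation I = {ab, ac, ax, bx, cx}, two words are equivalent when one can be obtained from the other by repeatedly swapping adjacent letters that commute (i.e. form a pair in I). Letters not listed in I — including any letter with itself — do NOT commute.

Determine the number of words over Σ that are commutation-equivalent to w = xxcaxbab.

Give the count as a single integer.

piece 0:x — minimal
piece 1:x rests on {0:x}
piece 2:c — minimal
piece 3:a — minimal
piece 4:x rests on {1:x}
piece 5:b rests on {2:c}
piece 6:a rests on {3:a}
piece 7:b rests on {5:b}
minimal pieces: {0:x, 2:c, 3:a}
ways to finish when only these pieces remain (= sum over removing one remaining piece with nothing left below it):
  1 left: {4}→1  {6}→1  {7}→1
  2 left: {1,4}→1  {3,6}→1  {4,6}→2  {4,7}→2  {5,7}→1  {6,7}→2
  3 left: {0,1,4}→1  {1,4,6}→3  {1,4,7}→3  {2,5,7}→1  {3,4,6}→3  {3,6,7}→3  {4,5,7}→3  {4,6,7}→6  {5,6,7}→3
  4 left: {0,1,4,6}→4  {0,1,4,7}→4  {1,3,4,6}→6  {1,4,5,7}→6  {1,4,6,7}→12  {2,4,5,7}→4  {2,5,6,7}→4  {3,4,6,7}→12  {3,5,6,7}→6  {4,5,6,7}→12
  5 left: {0,1,3,4,6}→10  {0,1,4,5,7}→10  {0,1,4,6,7}→20  {1,2,4,5,7}→10  {1,3,4,6,7}→30  {1,4,5,6,7}→30  {2,3,5,6,7}→10  {2,4,5,6,7}→20  {3,4,5,6,7}→30
  6 left: {0,1,2,4,5,7}→20  {0,1,3,4,6,7}→60  {0,1,4,5,6,7}→60  {1,2,4,5,6,7}→60  {1,3,4,5,6,7}→90  {2,3,4,5,6,7}→60
  placing 0:x first → 210 extensions
  placing 2:c first → 210 extensions
  placing 3:a first → 140 extensions
total linear extensions = 560

560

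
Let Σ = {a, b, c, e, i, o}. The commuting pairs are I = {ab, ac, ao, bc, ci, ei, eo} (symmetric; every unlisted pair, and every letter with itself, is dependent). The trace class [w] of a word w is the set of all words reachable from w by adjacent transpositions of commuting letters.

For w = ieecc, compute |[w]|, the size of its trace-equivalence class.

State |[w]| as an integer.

5

#0=i has no predecessor
#1=e has no predecessor
#2=e depends on [1:e]
#3=c depends on [2:e]
#4=c depends on [3:c]
sources: [0:i, 1:e]
N(rest) = Σ N(rest − s) over sources s of rest; N(one piece) = 1:
  size 1 → [0]=1  [4]=1
  size 2 → [0,4]=2  [3,4]=1
  size 3 → [0,3,4]=3  [2,3,4]=1
  first=0(i) contributes 1
  first=1(e) contributes 4
|[w]| = 5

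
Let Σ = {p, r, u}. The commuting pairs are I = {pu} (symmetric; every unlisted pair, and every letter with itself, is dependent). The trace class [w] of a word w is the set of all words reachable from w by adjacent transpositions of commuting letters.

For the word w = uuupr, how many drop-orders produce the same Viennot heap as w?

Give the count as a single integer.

#0=u has no predecessor
#1=u depends on [0:u]
#2=u depends on [1:u]
#3=p has no predecessor
#4=r depends on [2:u, 3:p]
sources: [0:u, 3:p]
N(rest) = Σ N(rest − s) over sources s of rest; N(one piece) = 1:
  size 1 → [4]=1
  size 2 → [2,4]=1  [3,4]=1
  size 3 → [1,2,4]=1  [2,3,4]=2
  first=0(u) contributes 3
  first=3(p) contributes 1
|[w]| = 4

4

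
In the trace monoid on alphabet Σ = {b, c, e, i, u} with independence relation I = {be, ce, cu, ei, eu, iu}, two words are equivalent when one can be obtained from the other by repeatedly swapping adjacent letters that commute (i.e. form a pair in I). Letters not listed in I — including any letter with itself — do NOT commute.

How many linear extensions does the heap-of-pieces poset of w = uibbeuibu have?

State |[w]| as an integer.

36

piece 0:u — minimal
piece 1:i — minimal
piece 2:b rests on {0:u, 1:i}
piece 3:b rests on {2:b}
piece 4:e — minimal
piece 5:u rests on {3:b}
piece 6:i rests on {3:b}
piece 7:b rests on {5:u, 6:i}
piece 8:u rests on {7:b}
minimal pieces: {0:u, 1:i, 4:e}
ways to finish when only these pieces remain (= sum over removing one remaining piece with nothing left below it):
  1 left: {4}→1  {8}→1
  2 left: {4,8}→2  {7,8}→1
  3 left: {4,7,8}→3  {5,7,8}→1  {6,7,8}→1
  4 left: {4,5,7,8}→4  {4,6,7,8}→4  {5,6,7,8}→2
  5 left: {3,5,6,7,8}→2  {4,5,6,7,8}→10
  6 left: {2,3,5,6,7,8}→2  {3,4,5,6,7,8}→12
  7 left: {0,2,3,5,6,7,8}→2  {1,2,3,5,6,7,8}→2  {2,3,4,5,6,7,8}→14
  placing 0:u first → 16 extensions
  placing 1:i first → 16 extensions
  placing 4:e first → 4 extensions
total linear extensions = 36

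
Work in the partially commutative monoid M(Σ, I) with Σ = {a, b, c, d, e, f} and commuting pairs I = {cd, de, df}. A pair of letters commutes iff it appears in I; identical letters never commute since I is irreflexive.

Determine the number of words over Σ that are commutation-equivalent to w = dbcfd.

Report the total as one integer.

0(d) covers ∅
1(b) covers 0:d
2(c) covers 1:b
3(f) covers 2:c
4(d) covers 1:b
floor of heap: 0:d
completions by unplaced set U, small U first (add the entries for U minus each lowest piece of U):
  |U|=1: {3}:1  {4}:1
  |U|=2: {2,3}:1  {3,4}:2
  |U|=3: {2,3,4}:3
  start at 0(d): 3

3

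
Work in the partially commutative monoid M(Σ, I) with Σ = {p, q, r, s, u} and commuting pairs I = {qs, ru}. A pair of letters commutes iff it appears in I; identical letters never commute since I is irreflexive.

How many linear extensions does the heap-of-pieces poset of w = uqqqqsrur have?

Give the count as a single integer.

15

#0=u has no predecessor
#1=q depends on [0:u]
#2=q depends on [1:q]
#3=q depends on [2:q]
#4=q depends on [3:q]
#5=s depends on [0:u]
#6=r depends on [4:q, 5:s]
#7=u depends on [4:q, 5:s]
#8=r depends on [6:r]
sources: [0:u]
N(rest) = Σ N(rest − s) over sources s of rest; N(one piece) = 1:
  size 1 → [7]=1  [8]=1
  size 2 → [6,8]=1  [7,8]=2
  size 3 → [6,7,8]=3
  size 4 → [4,6,7,8]=3  [5,6,7,8]=3
  size 5 → [3,4,6,7,8]=3  [4,5,6,7,8]=6
  size 6 → [2,3,4,6,7,8]=3  [3,4,5,6,7,8]=9
  size 7 → [1,2,3,4,6,7,8]=3  [2,3,4,5,6,7,8]=12
  first=0(u) contributes 15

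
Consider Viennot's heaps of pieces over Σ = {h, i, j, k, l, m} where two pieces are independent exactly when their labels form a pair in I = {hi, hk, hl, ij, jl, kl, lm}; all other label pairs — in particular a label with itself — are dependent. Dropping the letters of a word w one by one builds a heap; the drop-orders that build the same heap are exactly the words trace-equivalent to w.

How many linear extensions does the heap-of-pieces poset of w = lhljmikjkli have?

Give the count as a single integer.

40

drop 0:l onto floor
drop 1:h onto floor
drop 2:l onto {0:l}
drop 3:j onto {1:h}
drop 4:m onto {3:j}
drop 5:i onto {2:l, 4:m}
drop 6:k onto {5:i}
drop 7:j onto {6:k}
drop 8:k onto {7:j}
drop 9:l onto {5:i}
drop 10:i onto {8:k, 9:l}
ground layer = {0:l, 1:h}
drop-orders for the pieces not yet dropped (sum over which currently-grounded one goes next):
  1 to go: {10} 1
  2 to go: {8,10} 1  {9,10} 1
  3 to go: {7,8,10} 1  {8,9,10} 2
  4 to go: {6,7,8,10} 1  {7,8,9,10} 3
  5 to go: {6,7,8,9,10} 4
  6 to go: {5,6,7,8,9,10} 4
  7 to go: {2,5,6,7,8,9,10} 4  {4,5,6,7,8,9,10} 4
  8 to go: {0,2,5,6,7,8,9,10} 4  {2,4,5,6,7,8,9,10} 8  {3,4,5,6,7,8,9,10} 4
  9 to go: {0,2,4,5,6,7,8,9,10} 12  {1,3,4,5,6,7,8,9,10} 4  {2,3,4,5,6,7,8,9,10} 12
  if 0:l drops first: 16 orders
  if 1:h drops first: 24 orders
heap linearizations: 40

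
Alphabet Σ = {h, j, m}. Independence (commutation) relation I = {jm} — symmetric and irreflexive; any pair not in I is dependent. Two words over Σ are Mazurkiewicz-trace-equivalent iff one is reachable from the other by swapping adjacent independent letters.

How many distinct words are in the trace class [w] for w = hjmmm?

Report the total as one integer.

4

drop 0:h onto floor
drop 1:j onto {0:h}
drop 2:m onto {0:h}
drop 3:m onto {2:m}
drop 4:m onto {3:m}
ground layer = {0:h}
drop-orders for the pieces not yet dropped (sum over which currently-grounded one goes next):
  1 to go: {1} 1  {4} 1
  2 to go: {1,4} 2  {3,4} 1
  3 to go: {1,3,4} 3  {2,3,4} 1
  if 0:h drops first: 4 orders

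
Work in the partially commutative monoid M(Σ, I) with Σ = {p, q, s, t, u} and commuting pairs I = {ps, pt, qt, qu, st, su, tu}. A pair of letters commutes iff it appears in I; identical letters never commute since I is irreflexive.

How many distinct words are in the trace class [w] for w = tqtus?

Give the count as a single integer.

#0=t has no predecessor
#1=q has no predecessor
#2=t depends on [0:t]
#3=u has no predecessor
#4=s depends on [1:q]
sources: [0:t, 1:q, 3:u]
N(rest) = Σ N(rest − s) over sources s of rest; N(one piece) = 1:
  size 1 → [2]=1  [3]=1  [4]=1
  size 2 → [0,2]=1  [1,4]=1  [2,3]=2  [2,4]=2  [3,4]=2
  size 3 → [0,2,3]=3  [0,2,4]=3  [1,2,4]=3  [1,3,4]=3  [2,3,4]=6
  first=0(t) contributes 12
  first=1(q) contributes 12
  first=3(u) contributes 6
|[w]| = 30

30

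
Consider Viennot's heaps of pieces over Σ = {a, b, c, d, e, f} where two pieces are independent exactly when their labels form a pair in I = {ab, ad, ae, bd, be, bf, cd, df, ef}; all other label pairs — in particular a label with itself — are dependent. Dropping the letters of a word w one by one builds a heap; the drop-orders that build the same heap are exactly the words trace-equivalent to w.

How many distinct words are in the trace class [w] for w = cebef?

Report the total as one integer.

12

#0=c has no predecessor
#1=e depends on [0:c]
#2=b depends on [0:c]
#3=e depends on [1:e]
#4=f depends on [0:c]
sources: [0:c]
N(rest) = Σ N(rest − s) over sources s of rest; N(one piece) = 1:
  size 1 → [2]=1  [3]=1  [4]=1
  size 2 → [1,3]=1  [2,3]=2  [2,4]=2  [3,4]=2
  size 3 → [1,2,3]=3  [1,3,4]=3  [2,3,4]=6
  first=0(c) contributes 12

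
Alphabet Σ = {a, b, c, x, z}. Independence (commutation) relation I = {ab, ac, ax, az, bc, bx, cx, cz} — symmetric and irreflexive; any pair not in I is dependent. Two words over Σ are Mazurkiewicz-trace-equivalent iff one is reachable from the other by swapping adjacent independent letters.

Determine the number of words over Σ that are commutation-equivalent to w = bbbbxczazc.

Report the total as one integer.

drop 0:b onto floor
drop 1:b onto {0:b}
drop 2:b onto {1:b}
drop 3:b onto {2:b}
drop 4:x onto floor
drop 5:c onto floor
drop 6:z onto {3:b, 4:x}
drop 7:a onto floor
drop 8:z onto {6:z}
drop 9:c onto {5:c}
ground layer = {0:b, 4:x, 5:c, 7:a}
drop-orders for the pieces not yet dropped (sum over which currently-grounded one goes next):
  1 to go: {7} 1  {8} 1  {9} 1
  2 to go: {5,9} 1  {6,8} 1  {7,8} 2  {7,9} 2  {8,9} 2
  3 to go: {3,6,8} 1  {4,6,8} 1  {5,7,9} 3  {5,8,9} 3  {6,7,8} 3  {6,8,9} 3  {7,8,9} 6
  4 to go: {2,3,6,8} 1  {3,4,6,8} 2  {3,6,7,8} 4  {3,6,8,9} 4  {4,6,7,8} 4  {4,6,8,9} 4  {5,6,8,9} 6  {5,7,8,9} 12  {6,7,8,9} 12
  5 to go: {1,2,3,6,8} 1  {2,3,4,6,8} 3  {2,3,6,7,8} 5  {2,3,6,8,9} 5  {3,4,6,7,8} 10  {3,4,6,8,9} 10  {3,5,6,8,9} 10  {3,6,7,8,9} 20  {4,5,6,8,9} 10  {4,6,7,8,9} 20  {5,6,7,8,9} 30
  6 to go: {0,1,2,3,6,8} 1  {1,2,3,4,6,8} 4  {1,2,3,6,7,8} 6  {1,2,3,6,8,9} 6  {2,3,4,6,7,8} 18  {2,3,4,6,8,9} 18  {2,3,5,6,8,9} 15  {2,3,6,7,8,9} 30  {3,4,5,6,8,9} 30  {3,4,6,7,8,9} 60  {3,5,6,7,8,9} 60  {4,5,6,7,8,9} 60
  7 to go: {0,1,2,3,4,6,8} 5  {0,1,2,3,6,7,8} 7  {0,1,2,3,6,8,9} 7  {1,2,3,4,6,7,8} 28  {1,2,3,4,6,8,9} 28  {1,2,3,5,6,8,9} 21  {1,2,3,6,7,8,9} 42  {2,3,4,5,6,8,9} 63  {2,3,4,6,7,8,9} 126  {2,3,5,6,7,8,9} 105  {3,4,5,6,7,8,9} 210
  8 to go: {0,1,2,3,4,6,7,8} 40  {0,1,2,3,4,6,8,9} 40  {0,1,2,3,5,6,8,9} 28  {0,1,2,3,6,7,8,9} 56  {1,2,3,4,5,6,8,9} 112  {1,2,3,4,6,7,8,9} 224  {1,2,3,5,6,7,8,9} 168  {2,3,4,5,6,7,8,9} 504
  if 0:b drops first: 1008 orders
  if 4:x drops first: 252 orders
  if 5:c drops first: 360 orders
  if 7:a drops first: 180 orders
heap linearizations: 1800

1800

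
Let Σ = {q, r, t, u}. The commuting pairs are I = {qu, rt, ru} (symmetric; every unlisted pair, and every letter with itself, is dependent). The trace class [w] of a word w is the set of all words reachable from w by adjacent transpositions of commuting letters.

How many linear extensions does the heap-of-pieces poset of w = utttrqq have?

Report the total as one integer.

5

drop 0:u onto floor
drop 1:t onto {0:u}
drop 2:t onto {1:t}
drop 3:t onto {2:t}
drop 4:r onto floor
drop 5:q onto {3:t, 4:r}
drop 6:q onto {5:q}
ground layer = {0:u, 4:r}
drop-orders for the pieces not yet dropped (sum over which currently-grounded one goes next):
  1 to go: {6} 1
  2 to go: {5,6} 1
  3 to go: {3,5,6} 1  {4,5,6} 1
  4 to go: {2,3,5,6} 1  {3,4,5,6} 2
  5 to go: {1,2,3,5,6} 1  {2,3,4,5,6} 3
  if 0:u drops first: 4 orders
  if 4:r drops first: 1 orders
heap linearizations: 5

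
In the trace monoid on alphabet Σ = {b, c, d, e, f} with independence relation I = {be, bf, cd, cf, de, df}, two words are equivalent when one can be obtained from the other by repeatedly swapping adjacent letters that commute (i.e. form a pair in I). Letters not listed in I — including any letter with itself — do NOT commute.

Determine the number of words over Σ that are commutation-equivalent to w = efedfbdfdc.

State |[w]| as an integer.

#0=e has no predecessor
#1=f depends on [0:e]
#2=e depends on [1:f]
#3=d has no predecessor
#4=f depends on [2:e]
#5=b depends on [3:d]
#6=d depends on [5:b]
#7=f depends on [4:f]
#8=d depends on [6:d]
#9=c depends on [2:e, 5:b]
sources: [0:e, 3:d]
N(rest) = Σ N(rest − s) over sources s of rest; N(one piece) = 1:
  size 1 → [7]=1  [8]=1  [9]=1
  size 2 → [4,7]=1  [6,8]=1  [7,8]=2  [7,9]=2  [8,9]=2
  size 3 → [4,7,8]=3  [4,7,9]=3  [6,7,8]=3  [6,8,9]=3  [7,8,9]=6
  size 4 → [2,4,7,9]=3  [4,6,7,8]=6  [4,7,8,9]=12  [5,6,8,9]=3  [6,7,8,9]=12
  size 5 → [1,2,4,7,9]=3  [2,4,7,8,9]=15  [3,5,6,8,9]=3  [4,6,7,8,9]=30  [5,6,7,8,9]=15
  size 6 → [0,1,2,4,7,9]=3  [1,2,4,7,8,9]=18  [2,4,6,7,8,9]=45  [3,5,6,7,8,9]=18  [4,5,6,7,8,9]=45
  size 7 → [0,1,2,4,7,8,9]=21  [1,2,4,6,7,8,9]=63  [2,4,5,6,7,8,9]=90  [3,4,5,6,7,8,9]=63
  size 8 → [0,1,2,4,6,7,8,9]=84  [1,2,4,5,6,7,8,9]=153  [2,3,4,5,6,7,8,9]=153
  first=0(e) contributes 306
  first=3(d) contributes 237
|[w]| = 543

543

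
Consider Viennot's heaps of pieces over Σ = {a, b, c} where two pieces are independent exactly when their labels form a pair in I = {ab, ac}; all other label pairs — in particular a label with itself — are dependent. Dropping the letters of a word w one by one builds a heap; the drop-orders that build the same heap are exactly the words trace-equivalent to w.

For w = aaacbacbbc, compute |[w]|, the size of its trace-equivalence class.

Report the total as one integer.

210

piece 0:a — minimal
piece 1:a rests on {0:a}
piece 2:a rests on {1:a}
piece 3:c — minimal
piece 4:b rests on {3:c}
piece 5:a rests on {2:a}
piece 6:c rests on {4:b}
piece 7:b rests on {6:c}
piece 8:b rests on {7:b}
piece 9:c rests on {8:b}
minimal pieces: {0:a, 3:c}
ways to finish when only these pieces remain (= sum over removing one remaining piece with nothing left below it):
  1 left: {5}→1  {9}→1
  2 left: {2,5}→1  {5,9}→2  {8,9}→1
  3 left: {1,2,5}→1  {2,5,9}→3  {5,8,9}→3  {7,8,9}→1
  4 left: {0,1,2,5}→1  {1,2,5,9}→4  {2,5,8,9}→6  {5,7,8,9}→4  {6,7,8,9}→1
  5 left: {0,1,2,5,9}→5  {1,2,5,8,9}→10  {2,5,7,8,9}→10  {4,6,7,8,9}→1  {5,6,7,8,9}→5
  6 left: {0,1,2,5,8,9}→15  {1,2,5,7,8,9}→20  {2,5,6,7,8,9}→15  {3,4,6,7,8,9}→1  {4,5,6,7,8,9}→6
  7 left: {0,1,2,5,7,8,9}→35  {1,2,5,6,7,8,9}→35  {2,4,5,6,7,8,9}→21  {3,4,5,6,7,8,9}→7
  8 left: {0,1,2,5,6,7,8,9}→70  {1,2,4,5,6,7,8,9}→56  {2,3,4,5,6,7,8,9}→28
  placing 0:a first → 84 extensions
  placing 3:c first → 126 extensions
total linear extensions = 210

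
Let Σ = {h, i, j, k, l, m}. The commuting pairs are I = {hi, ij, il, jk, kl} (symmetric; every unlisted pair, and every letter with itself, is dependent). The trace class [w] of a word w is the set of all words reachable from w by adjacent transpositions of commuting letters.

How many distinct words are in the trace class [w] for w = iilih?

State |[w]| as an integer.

10

#0=i has no predecessor
#1=i depends on [0:i]
#2=l has no predecessor
#3=i depends on [1:i]
#4=h depends on [2:l]
sources: [0:i, 2:l]
N(rest) = Σ N(rest − s) over sources s of rest; N(one piece) = 1:
  size 1 → [3]=1  [4]=1
  size 2 → [1,3]=1  [2,4]=1  [3,4]=2
  size 3 → [0,1,3]=1  [1,3,4]=3  [2,3,4]=3
  first=0(i) contributes 6
  first=2(l) contributes 4
|[w]| = 10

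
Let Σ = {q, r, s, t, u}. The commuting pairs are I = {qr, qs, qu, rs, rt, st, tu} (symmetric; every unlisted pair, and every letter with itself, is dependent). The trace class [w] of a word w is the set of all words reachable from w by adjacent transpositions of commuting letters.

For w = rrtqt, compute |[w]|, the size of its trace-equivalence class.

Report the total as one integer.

drop 0:r onto floor
drop 1:r onto {0:r}
drop 2:t onto floor
drop 3:q onto {2:t}
drop 4:t onto {3:q}
ground layer = {0:r, 2:t}
drop-orders for the pieces not yet dropped (sum over which currently-grounded one goes next):
  1 to go: {1} 1  {4} 1
  2 to go: {0,1} 1  {1,4} 2  {3,4} 1
  3 to go: {0,1,4} 3  {1,3,4} 3  {2,3,4} 1
  if 0:r drops first: 4 orders
  if 2:t drops first: 6 orders
heap linearizations: 10

10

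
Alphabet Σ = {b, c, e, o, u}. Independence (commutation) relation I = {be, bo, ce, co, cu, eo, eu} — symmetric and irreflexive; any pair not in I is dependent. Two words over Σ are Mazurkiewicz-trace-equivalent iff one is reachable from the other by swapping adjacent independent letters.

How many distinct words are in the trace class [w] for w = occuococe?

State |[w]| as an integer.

630

piece 0:o — minimal
piece 1:c — minimal
piece 2:c rests on {1:c}
piece 3:u rests on {0:o}
piece 4:o rests on {3:u}
piece 5:c rests on {2:c}
piece 6:o rests on {4:o}
piece 7:c rests on {5:c}
piece 8:e — minimal
minimal pieces: {0:o, 1:c, 8:e}
ways to finish when only these pieces remain (= sum over removing one remaining piece with nothing left below it):
  1 left: {6}→1  {7}→1  {8}→1
  2 left: {4,6}→1  {5,7}→1  {6,7}→2  {6,8}→2  {7,8}→2
  3 left: {2,5,7}→1  {3,4,6}→1  {4,6,7}→3  {4,6,8}→3  {5,6,7}→3  {5,7,8}→3  {6,7,8}→6
  4 left: {0,3,4,6}→1  {1,2,5,7}→1  {2,5,6,7}→4  {2,5,7,8}→4  {3,4,6,7}→4  {3,4,6,8}→4  {4,5,6,7}→6  {4,6,7,8}→12  {5,6,7,8}→12
  5 left: {0,3,4,6,7}→5  {0,3,4,6,8}→5  {1,2,5,6,7}→5  {1,2,5,7,8}→5  {2,4,5,6,7}→10  {2,5,6,7,8}→20  {3,4,5,6,7}→10  {3,4,6,7,8}→20  {4,5,6,7,8}→30
  6 left: {0,3,4,5,6,7}→15  {0,3,4,6,7,8}→30  {1,2,4,5,6,7}→15  {1,2,5,6,7,8}→30  {2,3,4,5,6,7}→20  {2,4,5,6,7,8}→60  {3,4,5,6,7,8}→60
  7 left: {0,2,3,4,5,6,7}→35  {0,3,4,5,6,7,8}→105  {1,2,3,4,5,6,7}→35  {1,2,4,5,6,7,8}→105  {2,3,4,5,6,7,8}→140
  placing 0:o first → 280 extensions
  placing 1:c first → 280 extensions
  placing 8:e first → 70 extensions
total linear extensions = 630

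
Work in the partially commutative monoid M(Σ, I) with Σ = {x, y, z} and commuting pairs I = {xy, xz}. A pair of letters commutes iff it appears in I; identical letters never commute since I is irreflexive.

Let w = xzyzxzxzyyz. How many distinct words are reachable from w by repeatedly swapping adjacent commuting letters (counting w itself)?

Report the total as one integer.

piece 0:x — minimal
piece 1:z — minimal
piece 2:y rests on {1:z}
piece 3:z rests on {2:y}
piece 4:x rests on {0:x}
piece 5:z rests on {3:z}
piece 6:x rests on {4:x}
piece 7:z rests on {5:z}
piece 8:y rests on {7:z}
piece 9:y rests on {8:y}
piece 10:z rests on {9:y}
minimal pieces: {0:x, 1:z}
ways to finish when only these pieces remain (= sum over removing one remaining piece with nothing left below it):
  1 left: {6}→1  {10}→1
  2 left: {4,6}→1  {6,10}→2  {9,10}→1
  3 left: {0,4,6}→1  {4,6,10}→3  {6,9,10}→3  {8,9,10}→1
  4 left: {0,4,6,10}→4  {4,6,9,10}→6  {6,8,9,10}→4  {7,8,9,10}→1
  5 left: {0,4,6,9,10}→10  {4,6,8,9,10}→10  {5,7,8,9,10}→1  {6,7,8,9,10}→5
  6 left: {0,4,6,8,9,10}→20  {3,5,7,8,9,10}→1  {4,6,7,8,9,10}→15  {5,6,7,8,9,10}→6
  7 left: {0,4,6,7,8,9,10}→35  {2,3,5,7,8,9,10}→1  {3,5,6,7,8,9,10}→7  {4,5,6,7,8,9,10}→21
  8 left: {0,4,5,6,7,8,9,10}→56  {1,2,3,5,7,8,9,10}→1  {2,3,5,6,7,8,9,10}→8  {3,4,5,6,7,8,9,10}→28
  9 left: {0,3,4,5,6,7,8,9,10}→84  {1,2,3,5,6,7,8,9,10}→9  {2,3,4,5,6,7,8,9,10}→36
  placing 0:x first → 45 extensions
  placing 1:z first → 120 extensions
total linear extensions = 165

165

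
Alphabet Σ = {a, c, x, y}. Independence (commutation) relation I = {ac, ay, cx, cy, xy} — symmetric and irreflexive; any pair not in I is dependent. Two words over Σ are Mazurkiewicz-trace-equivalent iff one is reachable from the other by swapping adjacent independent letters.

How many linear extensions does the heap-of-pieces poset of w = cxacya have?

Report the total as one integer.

piece 0:c — minimal
piece 1:x — minimal
piece 2:a rests on {1:x}
piece 3:c rests on {0:c}
piece 4:y — minimal
piece 5:a rests on {2:a}
minimal pieces: {0:c, 1:x, 4:y}
ways to finish when only these pieces remain (= sum over removing one remaining piece with nothing left below it):
  1 left: {3}→1  {4}→1  {5}→1
  2 left: {0,3}→1  {2,5}→1  {3,4}→2  {3,5}→2  {4,5}→2
  3 left: {0,3,4}→3  {0,3,5}→3  {1,2,5}→1  {2,3,5}→3  {2,4,5}→3  {3,4,5}→6
  4 left: {0,2,3,5}→6  {0,3,4,5}→12  {1,2,3,5}→4  {1,2,4,5}→4  {2,3,4,5}→12
  placing 0:c first → 20 extensions
  placing 1:x first → 30 extensions
  placing 4:y first → 10 extensions
total linear extensions = 60

60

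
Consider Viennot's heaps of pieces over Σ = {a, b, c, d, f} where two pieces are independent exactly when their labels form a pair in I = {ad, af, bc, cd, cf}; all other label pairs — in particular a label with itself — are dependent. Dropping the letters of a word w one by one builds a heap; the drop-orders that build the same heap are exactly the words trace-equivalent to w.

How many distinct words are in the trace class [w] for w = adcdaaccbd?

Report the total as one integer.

piece 0:a — minimal
piece 1:d — minimal
piece 2:c rests on {0:a}
piece 3:d rests on {1:d}
piece 4:a rests on {2:c}
piece 5:a rests on {4:a}
piece 6:c rests on {5:a}
piece 7:c rests on {6:c}
piece 8:b rests on {3:d, 5:a}
piece 9:d rests on {8:b}
minimal pieces: {0:a, 1:d}
ways to finish when only these pieces remain (= sum over removing one remaining piece with nothing left below it):
  1 left: {7}→1  {9}→1
  2 left: {6,7}→1  {7,9}→2  {8,9}→1
  3 left: {3,8,9}→1  {6,7,9}→3  {7,8,9}→3
  4 left: {1,3,8,9}→1  {3,7,8,9}→4  {6,7,8,9}→6
  5 left: {1,3,7,8,9}→5  {3,6,7,8,9}→10  {5,6,7,8,9}→6
  6 left: {1,3,6,7,8,9}→15  {3,5,6,7,8,9}→16  {4,5,6,7,8,9}→6
  7 left: {1,3,5,6,7,8,9}→31  {2,4,5,6,7,8,9}→6  {3,4,5,6,7,8,9}→22
  8 left: {0,2,4,5,6,7,8,9}→6  {1,3,4,5,6,7,8,9}→53  {2,3,4,5,6,7,8,9}→28
  placing 0:a first → 81 extensions
  placing 1:d first → 34 extensions
total linear extensions = 115

115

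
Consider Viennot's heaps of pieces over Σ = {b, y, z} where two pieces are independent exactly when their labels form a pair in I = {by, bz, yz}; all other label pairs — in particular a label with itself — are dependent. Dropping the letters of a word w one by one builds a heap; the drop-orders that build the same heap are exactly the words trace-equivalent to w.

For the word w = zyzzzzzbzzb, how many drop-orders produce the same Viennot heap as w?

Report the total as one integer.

#0=z has no predecessor
#1=y has no predecessor
#2=z depends on [0:z]
#3=z depends on [2:z]
#4=z depends on [3:z]
#5=z depends on [4:z]
#6=z depends on [5:z]
#7=b has no predecessor
#8=z depends on [6:z]
#9=z depends on [8:z]
#10=b depends on [7:b]
sources: [0:z, 1:y, 7:b]
N(rest) = Σ N(rest − s) over sources s of rest; N(one piece) = 1:
  size 1 → [1]=1  [9]=1  [10]=1
  size 2 → [1,9]=2  [1,10]=2  [7,10]=1  [8,9]=1  [9,10]=2
  size 3 → [1,7,10]=3  [1,8,9]=3  [1,9,10]=6  [6,8,9]=1  [7,9,10]=3  [8,9,10]=3
  size 4 → [1,6,8,9]=4  [1,7,9,10]=12  [1,8,9,10]=12  [5,6,8,9]=1  [6,8,9,10]=4  [7,8,9,10]=6
  size 5 → [1,5,6,8,9]=5  [1,6,8,9,10]=20  [1,7,8,9,10]=30  [4,5,6,8,9]=1  [5,6,8,9,10]=5  [6,7,8,9,10]=10
  size 6 → [1,4,5,6,8,9]=6  [1,5,6,8,9,10]=30  [1,6,7,8,9,10]=60  [3,4,5,6,8,9]=1  [4,5,6,8,9,10]=6  [5,6,7,8,9,10]=15
  size 7 → [1,3,4,5,6,8,9]=7  [1,4,5,6,8,9,10]=42  [1,5,6,7,8,9,10]=105  [2,3,4,5,6,8,9]=1  [3,4,5,6,8,9,10]=7  [4,5,6,7,8,9,10]=21
  size 8 → [0,2,3,4,5,6,8,9]=1  [1,2,3,4,5,6,8,9]=8  [1,3,4,5,6,8,9,10]=56  [1,4,5,6,7,8,9,10]=168  [2,3,4,5,6,8,9,10]=8  [3,4,5,6,7,8,9,10]=28
  size 9 → [0,1,2,3,4,5,6,8,9]=9  [0,2,3,4,5,6,8,9,10]=9  [1,2,3,4,5,6,8,9,10]=72  [1,3,4,5,6,7,8,9,10]=252  [2,3,4,5,6,7,8,9,10]=36
  first=0(z) contributes 360
  first=1(y) contributes 45
  first=7(b) contributes 90
|[w]| = 495

495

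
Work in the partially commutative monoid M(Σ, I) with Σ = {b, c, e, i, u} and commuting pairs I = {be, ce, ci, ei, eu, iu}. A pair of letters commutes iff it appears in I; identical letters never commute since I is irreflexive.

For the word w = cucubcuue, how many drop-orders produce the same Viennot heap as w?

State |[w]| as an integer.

9

drop 0:c onto floor
drop 1:u onto {0:c}
drop 2:c onto {1:u}
drop 3:u onto {2:c}
drop 4:b onto {3:u}
drop 5:c onto {4:b}
drop 6:u onto {5:c}
drop 7:u onto {6:u}
drop 8:e onto floor
ground layer = {0:c, 8:e}
drop-orders for the pieces not yet dropped (sum over which currently-grounded one goes next):
  1 to go: {7} 1  {8} 1
  2 to go: {6,7} 1  {7,8} 2
  3 to go: {5,6,7} 1  {6,7,8} 3
  4 to go: {4,5,6,7} 1  {5,6,7,8} 4
  5 to go: {3,4,5,6,7} 1  {4,5,6,7,8} 5
  6 to go: {2,3,4,5,6,7} 1  {3,4,5,6,7,8} 6
  7 to go: {1,2,3,4,5,6,7} 1  {2,3,4,5,6,7,8} 7
  if 0:c drops first: 8 orders
  if 8:e drops first: 1 orders
heap linearizations: 9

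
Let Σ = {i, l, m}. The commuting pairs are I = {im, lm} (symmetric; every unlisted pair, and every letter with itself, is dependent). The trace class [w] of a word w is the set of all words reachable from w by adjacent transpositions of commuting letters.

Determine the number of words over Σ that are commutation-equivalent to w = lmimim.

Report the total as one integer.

20

drop 0:l onto floor
drop 1:m onto floor
drop 2:i onto {0:l}
drop 3:m onto {1:m}
drop 4:i onto {2:i}
drop 5:m onto {3:m}
ground layer = {0:l, 1:m}
drop-orders for the pieces not yet dropped (sum over which currently-grounded one goes next):
  1 to go: {4} 1  {5} 1
  2 to go: {2,4} 1  {3,5} 1  {4,5} 2
  3 to go: {0,2,4} 1  {1,3,5} 1  {2,4,5} 3  {3,4,5} 3
  4 to go: {0,2,4,5} 4  {1,3,4,5} 4  {2,3,4,5} 6
  if 0:l drops first: 10 orders
  if 1:m drops first: 10 orders
heap linearizations: 20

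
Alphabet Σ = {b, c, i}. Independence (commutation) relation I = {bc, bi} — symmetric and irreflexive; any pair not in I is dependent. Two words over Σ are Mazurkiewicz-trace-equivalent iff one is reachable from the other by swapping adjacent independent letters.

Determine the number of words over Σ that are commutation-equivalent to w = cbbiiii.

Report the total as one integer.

21

#0=c has no predecessor
#1=b has no predecessor
#2=b depends on [1:b]
#3=i depends on [0:c]
#4=i depends on [3:i]
#5=i depends on [4:i]
#6=i depends on [5:i]
sources: [0:c, 1:b]
N(rest) = Σ N(rest − s) over sources s of rest; N(one piece) = 1:
  size 1 → [2]=1  [6]=1
  size 2 → [1,2]=1  [2,6]=2  [5,6]=1
  size 3 → [1,2,6]=3  [2,5,6]=3  [4,5,6]=1
  size 4 → [1,2,5,6]=6  [2,4,5,6]=4  [3,4,5,6]=1
  size 5 → [0,3,4,5,6]=1  [1,2,4,5,6]=10  [2,3,4,5,6]=5
  first=0(c) contributes 15
  first=1(b) contributes 6
|[w]| = 21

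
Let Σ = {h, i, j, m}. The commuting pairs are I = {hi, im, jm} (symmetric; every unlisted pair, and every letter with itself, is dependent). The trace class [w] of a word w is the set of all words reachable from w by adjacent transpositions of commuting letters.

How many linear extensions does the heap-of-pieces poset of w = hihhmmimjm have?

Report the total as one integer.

110

piece 0:h — minimal
piece 1:i — minimal
piece 2:h rests on {0:h}
piece 3:h rests on {2:h}
piece 4:m rests on {3:h}
piece 5:m rests on {4:m}
piece 6:i rests on {1:i}
piece 7:m rests on {5:m}
piece 8:j rests on {3:h, 6:i}
piece 9:m rests on {7:m}
minimal pieces: {0:h, 1:i}
ways to finish when only these pieces remain (= sum over removing one remaining piece with nothing left below it):
  1 left: {8}→1  {9}→1
  2 left: {6,8}→1  {7,9}→1  {8,9}→2
  3 left: {1,6,8}→1  {5,7,9}→1  {6,8,9}→3  {7,8,9}→3
  4 left: {1,6,8,9}→4  {4,5,7,9}→1  {5,7,8,9}→4  {6,7,8,9}→6
  5 left: {1,6,7,8,9}→10  {4,5,7,8,9}→5  {5,6,7,8,9}→10
  6 left: {1,5,6,7,8,9}→20  {3,4,5,7,8,9}→5  {4,5,6,7,8,9}→15
  7 left: {1,4,5,6,7,8,9}→35  {2,3,4,5,7,8,9}→5  {3,4,5,6,7,8,9}→20
  8 left: {0,2,3,4,5,7,8,9}→5  {1,3,4,5,6,7,8,9}→55  {2,3,4,5,6,7,8,9}→25
  placing 0:h first → 80 extensions
  placing 1:i first → 30 extensions
total linear extensions = 110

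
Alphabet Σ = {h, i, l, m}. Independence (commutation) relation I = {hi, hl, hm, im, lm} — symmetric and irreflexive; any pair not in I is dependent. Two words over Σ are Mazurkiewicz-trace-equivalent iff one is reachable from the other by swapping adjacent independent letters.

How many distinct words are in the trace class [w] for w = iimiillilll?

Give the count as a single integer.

piece 0:i — minimal
piece 1:i rests on {0:i}
piece 2:m — minimal
piece 3:i rests on {1:i}
piece 4:i rests on {3:i}
piece 5:l rests on {4:i}
piece 6:l rests on {5:l}
piece 7:i rests on {6:l}
piece 8:l rests on {7:i}
piece 9:l rests on {8:l}
piece 10:l rests on {9:l}
minimal pieces: {0:i, 2:m}
ways to finish when only these pieces remain (= sum over removing one remaining piece with nothing left below it):
  1 left: {2}→1  {10}→1
  2 left: {2,10}→2  {9,10}→1
  3 left: {2,9,10}→3  {8,9,10}→1
  4 left: {2,8,9,10}→4  {7,8,9,10}→1
  5 left: {2,7,8,9,10}→5  {6,7,8,9,10}→1
  6 left: {2,6,7,8,9,10}→6  {5,6,7,8,9,10}→1
  7 left: {2,5,6,7,8,9,10}→7  {4,5,6,7,8,9,10}→1
  8 left: {2,4,5,6,7,8,9,10}→8  {3,4,5,6,7,8,9,10}→1
  9 left: {1,3,4,5,6,7,8,9,10}→1  {2,3,4,5,6,7,8,9,10}→9
  placing 0:i first → 10 extensions
  placing 2:m first → 1 extensions
total linear extensions = 11

11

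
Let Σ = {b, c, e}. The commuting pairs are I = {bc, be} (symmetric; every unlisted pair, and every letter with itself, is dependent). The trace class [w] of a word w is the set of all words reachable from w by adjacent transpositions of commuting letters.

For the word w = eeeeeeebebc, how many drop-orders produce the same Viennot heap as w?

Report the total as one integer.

55

0(e) covers ∅
1(e) covers 0:e
2(e) covers 1:e
3(e) covers 2:e
4(e) covers 3:e
5(e) covers 4:e
6(e) covers 5:e
7(b) covers ∅
8(e) covers 6:e
9(b) covers 7:b
10(c) covers 8:e
floor of heap: 0:e, 7:b
completions by unplaced set U, small U first (add the entries for U minus each lowest piece of U):
  |U|=1: {9}:1  {10}:1
  |U|=2: {7,9}:1  {8,10}:1  {9,10}:2
  |U|=3: {6,8,10}:1  {7,9,10}:3  {8,9,10}:3
  |U|=4: {5,6,8,10}:1  {6,8,9,10}:4  {7,8,9,10}:6
  |U|=5: {4,5,6,8,10}:1  {5,6,8,9,10}:5  {6,7,8,9,10}:10
  |U|=6: {3,4,5,6,8,10}:1  {4,5,6,8,9,10}:6  {5,6,7,8,9,10}:15
  |U|=7: {2,3,4,5,6,8,10}:1  {3,4,5,6,8,9,10}:7  {4,5,6,7,8,9,10}:21
  |U|=8: {1,2,3,4,5,6,8,10}:1  {2,3,4,5,6,8,9,10}:8  {3,4,5,6,7,8,9,10}:28
  |U|=9: {0,1,2,3,4,5,6,8,10}:1  {1,2,3,4,5,6,8,9,10}:9  {2,3,4,5,6,7,8,9,10}:36
  start at 0(e): 45
  start at 7(b): 10
sum over floor = 55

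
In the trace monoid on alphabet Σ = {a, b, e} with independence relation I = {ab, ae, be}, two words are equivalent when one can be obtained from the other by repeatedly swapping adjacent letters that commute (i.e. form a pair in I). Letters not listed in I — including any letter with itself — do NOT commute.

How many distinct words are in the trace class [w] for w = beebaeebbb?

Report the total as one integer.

drop 0:b onto floor
drop 1:e onto floor
drop 2:e onto {1:e}
drop 3:b onto {0:b}
drop 4:a onto floor
drop 5:e onto {2:e}
drop 6:e onto {5:e}
drop 7:b onto {3:b}
drop 8:b onto {7:b}
drop 9:b onto {8:b}
ground layer = {0:b, 1:e, 4:a}
drop-orders for the pieces not yet dropped (sum over which currently-grounded one goes next):
  1 to go: {4} 1  {6} 1  {9} 1
  2 to go: {4,6} 2  {4,9} 2  {5,6} 1  {6,9} 2  {8,9} 1
  3 to go: {2,5,6} 1  {4,5,6} 3  {4,6,9} 6  {4,8,9} 3  {5,6,9} 3  {6,8,9} 3  {7,8,9} 1
  4 to go: {1,2,5,6} 1  {2,4,5,6} 4  {2,5,6,9} 4  {3,7,8,9} 1  {4,5,6,9} 12  {4,6,8,9} 12  {4,7,8,9} 4  {5,6,8,9} 6  {6,7,8,9} 4
  5 to go: {0,3,7,8,9} 1  {1,2,4,5,6} 5  {1,2,5,6,9} 5  {2,4,5,6,9} 20  {2,5,6,8,9} 10  {3,4,7,8,9} 5  {3,6,7,8,9} 5  {4,5,6,8,9} 30  {4,6,7,8,9} 20  {5,6,7,8,9} 10
  6 to go: {0,3,4,7,8,9} 6  {0,3,6,7,8,9} 6  {1,2,4,5,6,9} 30  {1,2,5,6,8,9} 15  {2,4,5,6,8,9} 60  {2,5,6,7,8,9} 20  {3,4,6,7,8,9} 30  {3,5,6,7,8,9} 15  {4,5,6,7,8,9} 60
  7 to go: {0,3,4,6,7,8,9} 42  {0,3,5,6,7,8,9} 21  {1,2,4,5,6,8,9} 105  {1,2,5,6,7,8,9} 35  {2,3,5,6,7,8,9} 35  {2,4,5,6,7,8,9} 140  {3,4,5,6,7,8,9} 105
  8 to go: {0,2,3,5,6,7,8,9} 56  {0,3,4,5,6,7,8,9} 168  {1,2,3,5,6,7,8,9} 70  {1,2,4,5,6,7,8,9} 280  {2,3,4,5,6,7,8,9} 280
  if 0:b drops first: 630 orders
  if 1:e drops first: 504 orders
  if 4:a drops first: 126 orders
heap linearizations: 1260

1260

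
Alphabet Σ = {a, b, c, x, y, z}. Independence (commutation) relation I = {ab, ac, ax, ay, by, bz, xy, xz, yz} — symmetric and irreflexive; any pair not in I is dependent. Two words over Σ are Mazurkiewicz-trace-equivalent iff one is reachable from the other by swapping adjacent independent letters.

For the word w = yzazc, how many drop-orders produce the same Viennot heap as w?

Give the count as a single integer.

drop 0:y onto floor
drop 1:z onto floor
drop 2:a onto {1:z}
drop 3:z onto {2:a}
drop 4:c onto {0:y, 3:z}
ground layer = {0:y, 1:z}
drop-orders for the pieces not yet dropped (sum over which currently-grounded one goes next):
  1 to go: {4} 1
  2 to go: {0,4} 1  {3,4} 1
  3 to go: {0,3,4} 2  {2,3,4} 1
  if 0:y drops first: 1 orders
  if 1:z drops first: 3 orders
heap linearizations: 4

4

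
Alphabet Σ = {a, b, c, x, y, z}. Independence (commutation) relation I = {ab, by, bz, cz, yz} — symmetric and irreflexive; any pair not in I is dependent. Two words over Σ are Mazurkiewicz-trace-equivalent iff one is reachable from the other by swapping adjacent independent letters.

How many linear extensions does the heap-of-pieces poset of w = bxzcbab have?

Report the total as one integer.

piece 0:b — minimal
piece 1:x rests on {0:b}
piece 2:z rests on {1:x}
piece 3:c rests on {1:x}
piece 4:b rests on {3:c}
piece 5:a rests on {2:z, 3:c}
piece 6:b rests on {4:b}
minimal pieces: {0:b}
ways to finish when only these pieces remain (= sum over removing one remaining piece with nothing left below it):
  1 left: {5}→1  {6}→1
  2 left: {2,5}→1  {4,6}→1  {5,6}→2
  3 left: {2,5,6}→3  {4,5,6}→3
  4 left: {2,4,5,6}→6  {3,4,5,6}→3
  5 left: {2,3,4,5,6}→9
  placing 0:b first → 9 extensions

9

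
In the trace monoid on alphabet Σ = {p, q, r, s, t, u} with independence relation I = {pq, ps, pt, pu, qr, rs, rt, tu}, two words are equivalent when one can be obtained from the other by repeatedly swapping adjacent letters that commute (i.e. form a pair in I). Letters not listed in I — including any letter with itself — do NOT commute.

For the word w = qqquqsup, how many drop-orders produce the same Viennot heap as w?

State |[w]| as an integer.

#0=q has no predecessor
#1=q depends on [0:q]
#2=q depends on [1:q]
#3=u depends on [2:q]
#4=q depends on [3:u]
#5=s depends on [4:q]
#6=u depends on [5:s]
#7=p has no predecessor
sources: [0:q, 7:p]
N(rest) = Σ N(rest − s) over sources s of rest; N(one piece) = 1:
  size 1 → [6]=1  [7]=1
  size 2 → [5,6]=1  [6,7]=2
  size 3 → [4,5,6]=1  [5,6,7]=3
  size 4 → [3,4,5,6]=1  [4,5,6,7]=4
  size 5 → [2,3,4,5,6]=1  [3,4,5,6,7]=5
  size 6 → [1,2,3,4,5,6]=1  [2,3,4,5,6,7]=6
  first=0(q) contributes 7
  first=7(p) contributes 1
|[w]| = 8

8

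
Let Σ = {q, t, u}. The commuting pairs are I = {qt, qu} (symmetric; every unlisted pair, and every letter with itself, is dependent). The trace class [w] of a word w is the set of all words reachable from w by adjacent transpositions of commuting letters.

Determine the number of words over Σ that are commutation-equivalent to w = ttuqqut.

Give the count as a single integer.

21

0(t) covers ∅
1(t) covers 0:t
2(u) covers 1:t
3(q) covers ∅
4(q) covers 3:q
5(u) covers 2:u
6(t) covers 5:u
floor of heap: 0:t, 3:q
completions by unplaced set U, small U first (add the entries for U minus each lowest piece of U):
  |U|=1: {4}:1  {6}:1
  |U|=2: {3,4}:1  {4,6}:2  {5,6}:1
  |U|=3: {2,5,6}:1  {3,4,6}:3  {4,5,6}:3
  |U|=4: {1,2,5,6}:1  {2,4,5,6}:4  {3,4,5,6}:6
  |U|=5: {0,1,2,5,6}:1  {1,2,4,5,6}:5  {2,3,4,5,6}:10
  start at 0(t): 15
  start at 3(q): 6
sum over floor = 21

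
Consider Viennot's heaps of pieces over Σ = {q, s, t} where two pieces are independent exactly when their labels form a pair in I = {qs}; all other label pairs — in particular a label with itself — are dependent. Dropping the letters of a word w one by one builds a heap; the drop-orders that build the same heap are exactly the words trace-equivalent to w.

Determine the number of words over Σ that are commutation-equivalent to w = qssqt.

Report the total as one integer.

6

drop 0:q onto floor
drop 1:s onto floor
drop 2:s onto {1:s}
drop 3:q onto {0:q}
drop 4:t onto {2:s, 3:q}
ground layer = {0:q, 1:s}
drop-orders for the pieces not yet dropped (sum over which currently-grounded one goes next):
  1 to go: {4} 1
  2 to go: {2,4} 1  {3,4} 1
  3 to go: {0,3,4} 1  {1,2,4} 1  {2,3,4} 2
  if 0:q drops first: 3 orders
  if 1:s drops first: 3 orders
heap linearizations: 6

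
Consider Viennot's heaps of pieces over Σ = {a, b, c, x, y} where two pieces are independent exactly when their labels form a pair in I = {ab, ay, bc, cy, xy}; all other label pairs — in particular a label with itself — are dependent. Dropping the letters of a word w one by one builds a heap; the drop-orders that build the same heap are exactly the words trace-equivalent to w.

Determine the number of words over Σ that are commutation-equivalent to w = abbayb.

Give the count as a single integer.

0(a) covers ∅
1(b) covers ∅
2(b) covers 1:b
3(a) covers 0:a
4(y) covers 2:b
5(b) covers 4:y
floor of heap: 0:a, 1:b
completions by unplaced set U, small U first (add the entries for U minus each lowest piece of U):
  |U|=1: {3}:1  {5}:1
  |U|=2: {0,3}:1  {3,5}:2  {4,5}:1
  |U|=3: {0,3,5}:3  {2,4,5}:1  {3,4,5}:3
  |U|=4: {0,3,4,5}:6  {1,2,4,5}:1  {2,3,4,5}:4
  start at 0(a): 5
  start at 1(b): 10
sum over floor = 15

15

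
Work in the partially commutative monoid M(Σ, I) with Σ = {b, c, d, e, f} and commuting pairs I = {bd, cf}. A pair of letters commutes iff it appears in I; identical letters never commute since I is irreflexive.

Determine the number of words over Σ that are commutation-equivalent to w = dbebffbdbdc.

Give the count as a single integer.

12

drop 0:d onto floor
drop 1:b onto floor
drop 2:e onto {0:d, 1:b}
drop 3:b onto {2:e}
drop 4:f onto {3:b}
drop 5:f onto {4:f}
drop 6:b onto {5:f}
drop 7:d onto {5:f}
drop 8:b onto {6:b}
drop 9:d onto {7:d}
drop 10:c onto {8:b, 9:d}
ground layer = {0:d, 1:b}
drop-orders for the pieces not yet dropped (sum over which currently-grounded one goes next):
  1 to go: {10} 1
  2 to go: {8,10} 1  {9,10} 1
  3 to go: {6,8,10} 1  {7,9,10} 1  {8,9,10} 2
  4 to go: {6,8,9,10} 3  {7,8,9,10} 3
  5 to go: {6,7,8,9,10} 6
  6 to go: {5,6,7,8,9,10} 6
  7 to go: {4,5,6,7,8,9,10} 6
  8 to go: {3,4,5,6,7,8,9,10} 6
  9 to go: {2,3,4,5,6,7,8,9,10} 6
  if 0:d drops first: 6 orders
  if 1:b drops first: 6 orders
heap linearizations: 12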